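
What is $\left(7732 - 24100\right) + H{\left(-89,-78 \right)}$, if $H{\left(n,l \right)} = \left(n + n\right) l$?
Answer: $-2484$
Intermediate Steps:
$H{\left(n,l \right)} = 2 l n$ ($H{\left(n,l \right)} = 2 n l = 2 l n$)
$\left(7732 - 24100\right) + H{\left(-89,-78 \right)} = \left(7732 - 24100\right) + 2 \left(-78\right) \left(-89\right) = -16368 + 13884 = -2484$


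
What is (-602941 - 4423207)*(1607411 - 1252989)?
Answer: -1781377426456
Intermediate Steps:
(-602941 - 4423207)*(1607411 - 1252989) = -5026148*354422 = -1781377426456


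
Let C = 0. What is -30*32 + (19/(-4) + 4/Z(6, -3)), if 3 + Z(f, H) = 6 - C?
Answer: -11561/12 ≈ -963.42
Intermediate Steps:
Z(f, H) = 3 (Z(f, H) = -3 + (6 - 1*0) = -3 + (6 + 0) = -3 + 6 = 3)
-30*32 + (19/(-4) + 4/Z(6, -3)) = -30*32 + (19/(-4) + 4/3) = -960 + (19*(-¼) + 4*(⅓)) = -960 + (-19/4 + 4/3) = -960 - 41/12 = -11561/12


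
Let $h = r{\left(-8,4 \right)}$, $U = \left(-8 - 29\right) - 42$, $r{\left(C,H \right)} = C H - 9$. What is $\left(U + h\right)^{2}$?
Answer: $14400$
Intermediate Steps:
$r{\left(C,H \right)} = -9 + C H$
$U = -79$ ($U = -37 - 42 = -79$)
$h = -41$ ($h = -9 - 32 = -41$)
$\left(U + h\right)^{2} = \left(-79 - 41\right)^{2} = \left(-120\right)^{2} = 14400$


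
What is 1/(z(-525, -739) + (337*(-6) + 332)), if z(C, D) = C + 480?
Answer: -1/1735 ≈ -0.00057637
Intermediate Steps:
z(C, D) = 480 + C
1/(z(-525, -739) + (337*(-6) + 332)) = 1/((480 - 525) + (337*(-6) + 332)) = 1/(-45 + (-2022 + 332)) = 1/(-45 - 1690) = 1/(-1735) = -1/1735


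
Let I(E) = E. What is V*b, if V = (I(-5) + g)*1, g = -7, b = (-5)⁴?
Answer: -7500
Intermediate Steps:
b = 625
V = -12 (V = (-5 - 7)*1 = -12*1 = -12)
V*b = -12*625 = -7500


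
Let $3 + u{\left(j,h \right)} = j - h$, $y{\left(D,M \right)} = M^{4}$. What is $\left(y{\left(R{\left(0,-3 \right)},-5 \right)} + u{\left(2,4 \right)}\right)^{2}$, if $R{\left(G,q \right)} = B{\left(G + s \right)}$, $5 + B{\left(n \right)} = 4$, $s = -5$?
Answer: $384400$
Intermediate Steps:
$B{\left(n \right)} = -1$ ($B{\left(n \right)} = -5 + 4 = -1$)
$R{\left(G,q \right)} = -1$
$u{\left(j,h \right)} = -3 + j - h$ ($u{\left(j,h \right)} = -3 - \left(h - j\right) = -3 + j - h$)
$\left(y{\left(R{\left(0,-3 \right)},-5 \right)} + u{\left(2,4 \right)}\right)^{2} = \left(\left(-5\right)^{4} - 5\right)^{2} = \left(625 - 5\right)^{2} = 620^{2} = 384400$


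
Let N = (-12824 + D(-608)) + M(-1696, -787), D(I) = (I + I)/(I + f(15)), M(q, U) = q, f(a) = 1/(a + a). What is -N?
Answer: 264793800/18239 ≈ 14518.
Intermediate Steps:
f(a) = 1/(2*a)
D(I) = 2*I/(1/30 + I) (D(I) = (I + I)/(I + (½)/15) = (2*I)/(I + (½)*(1/15)) = (2*I)/(I + 1/30) = (2*I)/(1/30 + I) = 2*I/(1/30 + I))
N = -264793800/18239 (N = (-12824 + 60*(-608)/(1 + 30*(-608))) - 1696 = (-12824 + 60*(-608)/(1 - 18240)) - 1696 = (-12824 + 60*(-608)/(-18239)) - 1696 = (-12824 + 60*(-608)*(-1/18239)) - 1696 = (-12824 + 36480/18239) - 1696 = -233860456/18239 - 1696 = -264793800/18239 ≈ -14518.)
-N = -1*(-264793800/18239) = 264793800/18239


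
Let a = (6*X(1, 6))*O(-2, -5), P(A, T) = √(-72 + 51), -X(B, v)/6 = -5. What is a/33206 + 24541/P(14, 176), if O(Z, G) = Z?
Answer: -180/16603 - 24541*I*√21/21 ≈ -0.010841 - 5355.3*I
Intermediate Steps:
X(B, v) = 30 (X(B, v) = -6*(-5) = 30)
P(A, T) = I*√21 (P(A, T) = √(-21) = I*√21)
a = -360 (a = (6*30)*(-2) = 180*(-2) = -360)
a/33206 + 24541/P(14, 176) = -360/33206 + 24541/((I*√21)) = -360*1/33206 + 24541*(-I*√21/21) = -180/16603 - 24541*I*√21/21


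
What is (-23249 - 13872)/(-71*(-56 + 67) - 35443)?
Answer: 37121/36224 ≈ 1.0248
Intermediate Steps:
(-23249 - 13872)/(-71*(-56 + 67) - 35443) = -37121/(-71*11 - 35443) = -37121/(-781 - 35443) = -37121/(-36224) = -37121*(-1/36224) = 37121/36224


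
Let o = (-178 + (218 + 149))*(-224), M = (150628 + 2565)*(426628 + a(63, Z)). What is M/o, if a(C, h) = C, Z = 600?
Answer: -65366074363/42336 ≈ -1.5440e+6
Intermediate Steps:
M = 65366074363 (M = (150628 + 2565)*(426628 + 63) = 153193*426691 = 65366074363)
o = -42336 (o = (-178 + 367)*(-224) = 189*(-224) = -42336)
M/o = 65366074363/(-42336) = 65366074363*(-1/42336) = -65366074363/42336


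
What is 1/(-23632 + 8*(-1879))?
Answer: -1/38664 ≈ -2.5864e-5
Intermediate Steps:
1/(-23632 + 8*(-1879)) = 1/(-23632 - 15032) = 1/(-38664) = -1/38664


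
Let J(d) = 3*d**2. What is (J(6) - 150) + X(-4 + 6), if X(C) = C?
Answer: -40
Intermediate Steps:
(J(6) - 150) + X(-4 + 6) = (3*6**2 - 150) + (-4 + 6) = (3*36 - 150) + 2 = (108 - 150) + 2 = -42 + 2 = -40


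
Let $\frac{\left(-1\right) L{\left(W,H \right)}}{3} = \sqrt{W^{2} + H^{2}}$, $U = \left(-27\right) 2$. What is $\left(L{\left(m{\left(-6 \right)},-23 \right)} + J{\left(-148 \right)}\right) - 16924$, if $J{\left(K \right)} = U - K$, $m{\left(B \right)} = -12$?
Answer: $-16830 - 3 \sqrt{673} \approx -16908.0$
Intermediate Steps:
$U = -54$
$L{\left(W,H \right)} = - 3 \sqrt{H^{2} + W^{2}}$ ($L{\left(W,H \right)} = - 3 \sqrt{W^{2} + H^{2}} = - 3 \sqrt{H^{2} + W^{2}}$)
$J{\left(K \right)} = -54 - K$
$\left(L{\left(m{\left(-6 \right)},-23 \right)} + J{\left(-148 \right)}\right) - 16924 = \left(- 3 \sqrt{\left(-23\right)^{2} + \left(-12\right)^{2}} - -94\right) - 16924 = \left(- 3 \sqrt{529 + 144} + \left(-54 + 148\right)\right) - 16924 = \left(- 3 \sqrt{673} + 94\right) - 16924 = \left(94 - 3 \sqrt{673}\right) - 16924 = -16830 - 3 \sqrt{673}$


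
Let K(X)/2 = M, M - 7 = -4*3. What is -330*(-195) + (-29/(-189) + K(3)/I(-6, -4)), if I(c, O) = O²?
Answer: 97296487/1512 ≈ 64350.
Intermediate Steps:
M = -5 (M = 7 - 4*3 = 7 - 12 = -5)
K(X) = -10 (K(X) = 2*(-5) = -10)
-330*(-195) + (-29/(-189) + K(3)/I(-6, -4)) = -330*(-195) + (-29/(-189) - 10/((-4)²)) = 64350 + (-29*(-1/189) - 10/16) = 64350 + (29/189 - 10*1/16) = 64350 + (29/189 - 5/8) = 64350 - 713/1512 = 97296487/1512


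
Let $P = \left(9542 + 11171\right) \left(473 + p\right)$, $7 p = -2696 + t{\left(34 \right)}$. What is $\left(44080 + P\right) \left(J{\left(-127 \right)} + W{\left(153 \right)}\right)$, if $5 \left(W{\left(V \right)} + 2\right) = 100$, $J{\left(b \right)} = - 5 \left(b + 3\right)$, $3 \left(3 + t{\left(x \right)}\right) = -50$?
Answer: $\frac{3456054932}{3} \approx 1.152 \cdot 10^{9}$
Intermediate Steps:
$t{\left(x \right)} = - \frac{59}{3}$ ($t{\left(x \right)} = -3 + \frac{1}{3} \left(-50\right) = -3 - \frac{50}{3} = - \frac{59}{3}$)
$J{\left(b \right)} = -15 - 5 b$ ($J{\left(b \right)} = - 5 \left(3 + b\right) = -15 - 5 b$)
$p = - \frac{8147}{21}$ ($p = \frac{-2696 - \frac{59}{3}}{7} = \frac{1}{7} \left(- \frac{8147}{3}\right) = - \frac{8147}{21} \approx -387.95$)
$P = \frac{5284774}{3}$ ($P = \left(9542 + 11171\right) \left(473 - \frac{8147}{21}\right) = 20713 \cdot \frac{1786}{21} = \frac{5284774}{3} \approx 1.7616 \cdot 10^{6}$)
$W{\left(V \right)} = 18$ ($W{\left(V \right)} = -2 + \frac{1}{5} \cdot 100 = -2 + 20 = 18$)
$\left(44080 + P\right) \left(J{\left(-127 \right)} + W{\left(153 \right)}\right) = \left(44080 + \frac{5284774}{3}\right) \left(\left(-15 - -635\right) + 18\right) = \frac{5417014 \left(\left(-15 + 635\right) + 18\right)}{3} = \frac{5417014 \left(620 + 18\right)}{3} = \frac{5417014}{3} \cdot 638 = \frac{3456054932}{3}$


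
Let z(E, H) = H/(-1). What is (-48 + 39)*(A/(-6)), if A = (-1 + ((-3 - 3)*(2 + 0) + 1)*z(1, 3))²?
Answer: 1536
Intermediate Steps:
z(E, H) = -H (z(E, H) = H*(-1) = -H)
A = 1024 (A = (-1 + ((-3 - 3)*(2 + 0) + 1)*(-1*3))² = (-1 + (-6*2 + 1)*(-3))² = (-1 + (-12 + 1)*(-3))² = (-1 - 11*(-3))² = (-1 + 33)² = 32² = 1024)
(-48 + 39)*(A/(-6)) = (-48 + 39)*(1024/(-6)) = -9216*(-1)/6 = -9*(-512/3) = 1536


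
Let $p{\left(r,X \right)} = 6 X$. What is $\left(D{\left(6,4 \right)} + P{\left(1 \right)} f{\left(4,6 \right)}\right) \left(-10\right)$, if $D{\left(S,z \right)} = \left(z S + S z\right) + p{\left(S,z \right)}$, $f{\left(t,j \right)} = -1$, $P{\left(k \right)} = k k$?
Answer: $-710$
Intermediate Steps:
$P{\left(k \right)} = k^{2}$
$D{\left(S,z \right)} = 6 z + 2 S z$ ($D{\left(S,z \right)} = \left(z S + S z\right) + 6 z = \left(S z + S z\right) + 6 z = 2 S z + 6 z = 6 z + 2 S z$)
$\left(D{\left(6,4 \right)} + P{\left(1 \right)} f{\left(4,6 \right)}\right) \left(-10\right) = \left(2 \cdot 4 \left(3 + 6\right) + 1^{2} \left(-1\right)\right) \left(-10\right) = \left(2 \cdot 4 \cdot 9 + 1 \left(-1\right)\right) \left(-10\right) = \left(72 - 1\right) \left(-10\right) = 71 \left(-10\right) = -710$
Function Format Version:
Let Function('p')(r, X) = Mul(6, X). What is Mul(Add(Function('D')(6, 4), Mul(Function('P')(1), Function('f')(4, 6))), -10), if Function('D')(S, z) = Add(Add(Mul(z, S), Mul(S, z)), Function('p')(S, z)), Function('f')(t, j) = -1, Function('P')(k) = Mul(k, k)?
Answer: -710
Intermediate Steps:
Function('P')(k) = Pow(k, 2)
Function('D')(S, z) = Add(Mul(6, z), Mul(2, S, z)) (Function('D')(S, z) = Add(Add(Mul(z, S), Mul(S, z)), Mul(6, z)) = Add(Add(Mul(S, z), Mul(S, z)), Mul(6, z)) = Add(Mul(2, S, z), Mul(6, z)) = Add(Mul(6, z), Mul(2, S, z)))
Mul(Add(Function('D')(6, 4), Mul(Function('P')(1), Function('f')(4, 6))), -10) = Mul(Add(Mul(2, 4, Add(3, 6)), Mul(Pow(1, 2), -1)), -10) = Mul(Add(Mul(2, 4, 9), Mul(1, -1)), -10) = Mul(Add(72, -1), -10) = Mul(71, -10) = -710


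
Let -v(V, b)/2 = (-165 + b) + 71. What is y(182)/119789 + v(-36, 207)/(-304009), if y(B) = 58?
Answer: 44704836/36416934101 ≈ 0.0012276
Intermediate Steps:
v(V, b) = 188 - 2*b (v(V, b) = -2*((-165 + b) + 71) = -2*(-94 + b) = 188 - 2*b)
y(182)/119789 + v(-36, 207)/(-304009) = 58/119789 + (188 - 2*207)/(-304009) = 58*(1/119789) + (188 - 414)*(-1/304009) = 58/119789 - 226*(-1/304009) = 58/119789 + 226/304009 = 44704836/36416934101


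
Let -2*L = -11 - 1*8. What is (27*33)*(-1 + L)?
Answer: 15147/2 ≈ 7573.5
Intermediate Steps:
L = 19/2 (L = -(-11 - 1*8)/2 = -(-11 - 8)/2 = -½*(-19) = 19/2 ≈ 9.5000)
(27*33)*(-1 + L) = (27*33)*(-1 + 19/2) = 891*(17/2) = 15147/2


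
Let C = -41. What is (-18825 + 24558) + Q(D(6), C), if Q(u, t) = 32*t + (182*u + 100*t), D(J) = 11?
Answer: 2323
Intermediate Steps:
Q(u, t) = 132*t + 182*u (Q(u, t) = 32*t + (100*t + 182*u) = 132*t + 182*u)
(-18825 + 24558) + Q(D(6), C) = (-18825 + 24558) + (132*(-41) + 182*11) = 5733 + (-5412 + 2002) = 5733 - 3410 = 2323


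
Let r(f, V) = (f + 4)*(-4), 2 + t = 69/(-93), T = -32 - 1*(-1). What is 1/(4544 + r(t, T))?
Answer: 31/140708 ≈ 0.00022031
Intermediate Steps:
T = -31 (T = -32 + 1 = -31)
t = -85/31 (t = -2 + 69/(-93) = -2 + 69*(-1/93) = -2 - 23/31 = -85/31 ≈ -2.7419)
r(f, V) = -16 - 4*f (r(f, V) = (4 + f)*(-4) = -16 - 4*f)
1/(4544 + r(t, T)) = 1/(4544 + (-16 - 4*(-85/31))) = 1/(4544 + (-16 + 340/31)) = 1/(4544 - 156/31) = 1/(140708/31) = 31/140708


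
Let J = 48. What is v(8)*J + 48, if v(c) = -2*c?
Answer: -720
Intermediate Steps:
v(8)*J + 48 = -2*8*48 + 48 = -16*48 + 48 = -768 + 48 = -720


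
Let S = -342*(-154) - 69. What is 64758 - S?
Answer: 12159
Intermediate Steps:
S = 52599 (S = 52668 - 69 = 52599)
64758 - S = 64758 - 1*52599 = 64758 - 52599 = 12159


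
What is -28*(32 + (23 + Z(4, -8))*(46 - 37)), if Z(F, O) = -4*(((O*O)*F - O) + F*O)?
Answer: 227164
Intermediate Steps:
Z(F, O) = 4*O - 4*F*O - 4*F*O² (Z(F, O) = -4*((O²*F - O) + F*O) = -4*((F*O² - O) + F*O) = -4*((-O + F*O²) + F*O) = -4*(-O + F*O + F*O²) = 4*O - 4*F*O - 4*F*O²)
-28*(32 + (23 + Z(4, -8))*(46 - 37)) = -28*(32 + (23 + 4*(-8)*(1 - 1*4 - 1*4*(-8)))*(46 - 37)) = -28*(32 + (23 + 4*(-8)*(1 - 4 + 32))*9) = -28*(32 + (23 + 4*(-8)*29)*9) = -28*(32 + (23 - 928)*9) = -28*(32 - 905*9) = -28*(32 - 8145) = -28*(-8113) = 227164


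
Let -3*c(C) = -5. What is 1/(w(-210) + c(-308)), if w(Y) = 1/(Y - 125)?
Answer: 1005/1672 ≈ 0.60108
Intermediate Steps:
c(C) = 5/3 (c(C) = -⅓*(-5) = 5/3)
w(Y) = 1/(-125 + Y)
1/(w(-210) + c(-308)) = 1/(1/(-125 - 210) + 5/3) = 1/(1/(-335) + 5/3) = 1/(-1/335 + 5/3) = 1/(1672/1005) = 1005/1672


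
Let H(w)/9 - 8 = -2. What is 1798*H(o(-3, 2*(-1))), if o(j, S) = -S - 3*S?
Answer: 97092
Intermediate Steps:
o(j, S) = -4*S
H(w) = 54 (H(w) = 72 + 9*(-2) = 72 - 18 = 54)
1798*H(o(-3, 2*(-1))) = 1798*54 = 97092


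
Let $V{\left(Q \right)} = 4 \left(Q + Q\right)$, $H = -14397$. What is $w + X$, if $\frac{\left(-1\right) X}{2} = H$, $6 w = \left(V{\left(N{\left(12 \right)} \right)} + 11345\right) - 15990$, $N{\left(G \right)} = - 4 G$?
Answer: $\frac{167735}{6} \approx 27956.0$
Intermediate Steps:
$V{\left(Q \right)} = 8 Q$ ($V{\left(Q \right)} = 4 \cdot 2 Q = 8 Q$)
$w = - \frac{5029}{6}$ ($w = \frac{\left(8 \left(\left(-4\right) 12\right) + 11345\right) - 15990}{6} = \frac{\left(8 \left(-48\right) + 11345\right) - 15990}{6} = \frac{\left(-384 + 11345\right) - 15990}{6} = \frac{10961 - 15990}{6} = \frac{1}{6} \left(-5029\right) = - \frac{5029}{6} \approx -838.17$)
$X = 28794$ ($X = \left(-2\right) \left(-14397\right) = 28794$)
$w + X = - \frac{5029}{6} + 28794 = \frac{167735}{6}$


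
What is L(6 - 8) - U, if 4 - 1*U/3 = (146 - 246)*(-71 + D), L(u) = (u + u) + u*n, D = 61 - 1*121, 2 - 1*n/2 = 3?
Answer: 39288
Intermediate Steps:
n = -2 (n = 4 - 2*3 = 4 - 6 = -2)
D = -60 (D = 61 - 121 = -60)
L(u) = 0 (L(u) = (u + u) + u*(-2) = 2*u - 2*u = 0)
U = -39288 (U = 12 - 3*(146 - 246)*(-71 - 60) = 12 - (-300)*(-131) = 12 - 3*13100 = 12 - 39300 = -39288)
L(6 - 8) - U = 0 - 1*(-39288) = 0 + 39288 = 39288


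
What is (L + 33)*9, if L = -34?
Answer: -9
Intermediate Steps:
(L + 33)*9 = (-34 + 33)*9 = -1*9 = -9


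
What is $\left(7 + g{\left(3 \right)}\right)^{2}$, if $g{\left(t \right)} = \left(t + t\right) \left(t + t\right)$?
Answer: $1849$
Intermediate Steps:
$g{\left(t \right)} = 4 t^{2}$ ($g{\left(t \right)} = 2 t 2 t = 4 t^{2}$)
$\left(7 + g{\left(3 \right)}\right)^{2} = \left(7 + 4 \cdot 3^{2}\right)^{2} = \left(7 + 4 \cdot 9\right)^{2} = \left(7 + 36\right)^{2} = 43^{2} = 1849$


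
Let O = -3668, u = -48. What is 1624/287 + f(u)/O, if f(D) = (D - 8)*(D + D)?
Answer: 22520/5371 ≈ 4.1929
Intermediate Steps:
f(D) = 2*D*(-8 + D) (f(D) = (-8 + D)*(2*D) = 2*D*(-8 + D))
1624/287 + f(u)/O = 1624/287 + (2*(-48)*(-8 - 48))/(-3668) = 1624*(1/287) + (2*(-48)*(-56))*(-1/3668) = 232/41 + 5376*(-1/3668) = 232/41 - 192/131 = 22520/5371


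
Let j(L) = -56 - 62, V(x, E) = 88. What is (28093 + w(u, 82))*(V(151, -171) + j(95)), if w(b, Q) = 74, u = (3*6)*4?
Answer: -845010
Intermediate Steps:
u = 72 (u = 18*4 = 72)
j(L) = -118
(28093 + w(u, 82))*(V(151, -171) + j(95)) = (28093 + 74)*(88 - 118) = 28167*(-30) = -845010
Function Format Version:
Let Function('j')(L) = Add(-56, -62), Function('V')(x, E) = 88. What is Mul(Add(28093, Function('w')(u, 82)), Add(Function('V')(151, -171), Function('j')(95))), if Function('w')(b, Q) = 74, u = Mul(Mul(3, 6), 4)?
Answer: -845010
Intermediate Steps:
u = 72 (u = Mul(18, 4) = 72)
Function('j')(L) = -118
Mul(Add(28093, Function('w')(u, 82)), Add(Function('V')(151, -171), Function('j')(95))) = Mul(Add(28093, 74), Add(88, -118)) = Mul(28167, -30) = -845010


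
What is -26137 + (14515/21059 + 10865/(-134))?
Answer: -73983018147/2821906 ≈ -26217.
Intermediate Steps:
-26137 + (14515/21059 + 10865/(-134)) = -26137 + (14515*(1/21059) + 10865*(-1/134)) = -26137 + (14515/21059 - 10865/134) = -26137 - 226861025/2821906 = -73983018147/2821906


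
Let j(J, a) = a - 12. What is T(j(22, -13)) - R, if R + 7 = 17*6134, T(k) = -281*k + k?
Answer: -97271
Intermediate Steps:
j(J, a) = -12 + a
T(k) = -280*k
R = 104271 (R = -7 + 17*6134 = -7 + 104278 = 104271)
T(j(22, -13)) - R = -280*(-12 - 13) - 1*104271 = -280*(-25) - 104271 = 7000 - 104271 = -97271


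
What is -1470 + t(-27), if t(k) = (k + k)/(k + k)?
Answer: -1469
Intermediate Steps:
t(k) = 1 (t(k) = (2*k)/((2*k)) = (2*k)*(1/(2*k)) = 1)
-1470 + t(-27) = -1470 + 1 = -1469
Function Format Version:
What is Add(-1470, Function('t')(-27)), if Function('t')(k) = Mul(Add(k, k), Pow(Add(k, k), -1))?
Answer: -1469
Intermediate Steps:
Function('t')(k) = 1 (Function('t')(k) = Mul(Mul(2, k), Pow(Mul(2, k), -1)) = Mul(Mul(2, k), Mul(Rational(1, 2), Pow(k, -1))) = 1)
Add(-1470, Function('t')(-27)) = Add(-1470, 1) = -1469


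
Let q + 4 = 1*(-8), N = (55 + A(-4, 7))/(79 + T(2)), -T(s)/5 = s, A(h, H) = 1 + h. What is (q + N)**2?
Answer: 602176/4761 ≈ 126.48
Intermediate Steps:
T(s) = -5*s
N = 52/69 (N = (55 + (1 - 4))/(79 - 5*2) = (55 - 3)/(79 - 10) = 52/69 ≈ 0.75362)
q = -12 (q = -4 + 1*(-8) = -4 - 8 = -12)
(q + N)**2 = (-12 + 52/69)**2 = (-776/69)**2 = 602176/4761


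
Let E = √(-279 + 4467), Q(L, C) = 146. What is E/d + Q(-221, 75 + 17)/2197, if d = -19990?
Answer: 146/2197 - √1047/9995 ≈ 0.063217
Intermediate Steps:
E = 2*√1047 (E = √4188 = 2*√1047 ≈ 64.715)
E/d + Q(-221, 75 + 17)/2197 = (2*√1047)/(-19990) + 146/2197 = (2*√1047)*(-1/19990) + 146*(1/2197) = -√1047/9995 + 146/2197 = 146/2197 - √1047/9995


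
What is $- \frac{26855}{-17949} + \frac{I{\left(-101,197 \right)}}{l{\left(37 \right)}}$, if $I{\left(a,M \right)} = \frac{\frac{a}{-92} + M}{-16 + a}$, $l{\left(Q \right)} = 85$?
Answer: $\frac{538746515}{364939068} \approx 1.4763$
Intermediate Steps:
$I{\left(a,M \right)} = \frac{M - \frac{a}{92}}{-16 + a}$ ($I{\left(a,M \right)} = \frac{a \left(- \frac{1}{92}\right) + M}{-16 + a} = \frac{- \frac{a}{92} + M}{-16 + a} = \frac{M - \frac{a}{92}}{-16 + a}$)
$- \frac{26855}{-17949} + \frac{I{\left(-101,197 \right)}}{l{\left(37 \right)}} = - \frac{26855}{-17949} + \frac{\frac{1}{-16 - 101} \left(197 - - \frac{101}{92}\right)}{85} = \left(-26855\right) \left(- \frac{1}{17949}\right) + \frac{197 + \frac{101}{92}}{-117} \cdot \frac{1}{85} = \frac{26855}{17949} + \left(- \frac{1}{117}\right) \frac{18225}{92} \cdot \frac{1}{85} = \frac{26855}{17949} - \frac{405}{20332} = \frac{538746515}{364939068}$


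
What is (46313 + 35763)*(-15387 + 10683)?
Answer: -386085504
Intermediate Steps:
(46313 + 35763)*(-15387 + 10683) = 82076*(-4704) = -386085504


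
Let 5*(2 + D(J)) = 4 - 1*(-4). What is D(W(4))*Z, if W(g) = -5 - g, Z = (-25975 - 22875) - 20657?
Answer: 139014/5 ≈ 27803.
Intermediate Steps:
Z = -69507 (Z = -48850 - 20657 = -69507)
D(J) = -2/5 (D(J) = -2 + (4 - 1*(-4))/5 = -2 + (4 + 4)/5 = -2 + (1/5)*8 = -2 + 8/5 = -2/5)
D(W(4))*Z = -2/5*(-69507) = 139014/5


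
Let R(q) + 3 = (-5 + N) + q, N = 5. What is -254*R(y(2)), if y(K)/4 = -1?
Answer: 1778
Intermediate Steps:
y(K) = -4 (y(K) = 4*(-1) = -4)
R(q) = -3 + q (R(q) = -3 + ((-5 + 5) + q) = -3 + (0 + q) = -3 + q)
-254*R(y(2)) = -254*(-3 - 4) = -254*(-7) = -1*(-1778) = 1778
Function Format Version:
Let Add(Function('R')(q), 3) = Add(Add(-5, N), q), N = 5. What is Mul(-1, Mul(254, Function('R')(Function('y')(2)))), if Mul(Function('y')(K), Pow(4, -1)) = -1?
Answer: 1778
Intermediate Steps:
Function('y')(K) = -4 (Function('y')(K) = Mul(4, -1) = -4)
Function('R')(q) = Add(-3, q) (Function('R')(q) = Add(-3, Add(Add(-5, 5), q)) = Add(-3, Add(0, q)) = Add(-3, q))
Mul(-1, Mul(254, Function('R')(Function('y')(2)))) = Mul(-1, Mul(254, Add(-3, -4))) = Mul(-1, Mul(254, -7)) = Mul(-1, -1778) = 1778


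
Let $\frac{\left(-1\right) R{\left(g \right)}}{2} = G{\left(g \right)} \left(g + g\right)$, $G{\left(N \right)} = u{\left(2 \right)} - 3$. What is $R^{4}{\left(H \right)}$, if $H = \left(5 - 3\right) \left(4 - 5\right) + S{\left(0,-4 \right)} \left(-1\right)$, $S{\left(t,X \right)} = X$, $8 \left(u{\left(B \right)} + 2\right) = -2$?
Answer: $3111696$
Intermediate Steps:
$u{\left(B \right)} = - \frac{9}{4}$ ($u{\left(B \right)} = -2 + \frac{1}{8} \left(-2\right) = -2 - \frac{1}{4} = - \frac{9}{4}$)
$G{\left(N \right)} = - \frac{21}{4}$ ($G{\left(N \right)} = - \frac{9}{4} - 3 = - \frac{21}{4}$)
$H = 2$ ($H = \left(5 - 3\right) \left(4 - 5\right) - -4 = 2 \left(-1\right) + 4 = -2 + 4 = 2$)
$R{\left(g \right)} = 21 g$ ($R{\left(g \right)} = - 2 \left(- \frac{21 \left(g + g\right)}{4}\right) = - 2 \left(- \frac{21 \cdot 2 g}{4}\right) = - 2 \left(- \frac{21 g}{2}\right) = 21 g$)
$R^{4}{\left(H \right)} = \left(21 \cdot 2\right)^{4} = 42^{4} = 3111696$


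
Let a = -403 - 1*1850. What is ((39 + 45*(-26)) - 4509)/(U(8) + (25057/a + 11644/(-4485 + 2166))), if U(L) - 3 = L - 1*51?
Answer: 654829944/6518431 ≈ 100.46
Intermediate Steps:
U(L) = -48 + L (U(L) = 3 + (L - 1*51) = 3 + (L - 51) = 3 + (-51 + L) = -48 + L)
a = -2253 (a = -403 - 1850 = -2253)
((39 + 45*(-26)) - 4509)/(U(8) + (25057/a + 11644/(-4485 + 2166))) = ((39 + 45*(-26)) - 4509)/((-48 + 8) + (25057/(-2253) + 11644/(-4485 + 2166))) = ((39 - 1170) - 4509)/(-40 + (25057*(-1/2253) + 11644/(-2319))) = (-1131 - 4509)/(-40 + (-25057/2253 + 11644*(-1/2319))) = -5640/(-40 + (-25057/2253 - 11644/2319)) = -5640/(-40 - 9371235/580523) = -5640/(-32592155/580523) = -5640*(-580523/32592155) = 654829944/6518431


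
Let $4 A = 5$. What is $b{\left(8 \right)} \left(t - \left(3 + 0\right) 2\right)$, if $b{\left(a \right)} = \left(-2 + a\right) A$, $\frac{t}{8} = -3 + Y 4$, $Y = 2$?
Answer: $255$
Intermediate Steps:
$A = \frac{5}{4}$ ($A = \frac{1}{4} \cdot 5 = \frac{5}{4} \approx 1.25$)
$t = 40$ ($t = 8 \left(-3 + 2 \cdot 4\right) = 8 \left(-3 + 8\right) = 8 \cdot 5 = 40$)
$b{\left(a \right)} = - \frac{5}{2} + \frac{5 a}{4}$ ($b{\left(a \right)} = \left(-2 + a\right) \frac{5}{4} = - \frac{5}{2} + \frac{5 a}{4}$)
$b{\left(8 \right)} \left(t - \left(3 + 0\right) 2\right) = \left(- \frac{5}{2} + \frac{5}{4} \cdot 8\right) \left(40 - \left(3 + 0\right) 2\right) = \left(- \frac{5}{2} + 10\right) \left(40 - 3 \cdot 2\right) = \frac{15 \left(40 - 6\right)}{2} = \frac{15}{2} \cdot 34 = 255$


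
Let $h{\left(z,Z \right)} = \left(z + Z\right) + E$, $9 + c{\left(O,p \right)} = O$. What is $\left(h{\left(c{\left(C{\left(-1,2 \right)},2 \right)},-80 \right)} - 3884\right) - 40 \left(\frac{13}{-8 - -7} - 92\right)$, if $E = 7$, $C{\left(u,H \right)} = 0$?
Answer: $234$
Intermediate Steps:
$c{\left(O,p \right)} = -9 + O$
$h{\left(z,Z \right)} = 7 + Z + z$ ($h{\left(z,Z \right)} = \left(z + Z\right) + 7 = \left(Z + z\right) + 7 = 7 + Z + z$)
$\left(h{\left(c{\left(C{\left(-1,2 \right)},2 \right)},-80 \right)} - 3884\right) - 40 \left(\frac{13}{-8 - -7} - 92\right) = \left(\left(7 - 80 + \left(-9 + 0\right)\right) - 3884\right) - 40 \left(\frac{13}{-8 - -7} - 92\right) = \left(\left(7 - 80 - 9\right) - 3884\right) - 40 \left(\frac{13}{-8 + 7} - 92\right) = \left(-82 - 3884\right) - 40 \left(\frac{13}{-1} - 92\right) = -3966 - 40 \left(13 \left(-1\right) - 92\right) = -3966 - 40 \left(-13 - 92\right) = -3966 - -4200 = -3966 + 4200 = 234$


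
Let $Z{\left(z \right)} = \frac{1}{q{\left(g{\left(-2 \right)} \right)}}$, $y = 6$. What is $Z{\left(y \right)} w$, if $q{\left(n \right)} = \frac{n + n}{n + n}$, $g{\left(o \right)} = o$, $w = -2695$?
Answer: $-2695$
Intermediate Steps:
$q{\left(n \right)} = 1$ ($q{\left(n \right)} = \frac{2 n}{2 n} = 2 n \frac{1}{2 n} = 1$)
$Z{\left(z \right)} = 1$ ($Z{\left(z \right)} = 1^{-1} = 1$)
$Z{\left(y \right)} w = 1 \left(-2695\right) = -2695$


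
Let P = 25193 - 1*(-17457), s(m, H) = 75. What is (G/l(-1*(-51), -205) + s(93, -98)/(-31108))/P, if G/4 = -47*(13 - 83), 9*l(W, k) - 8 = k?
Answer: -736889259/52274194280 ≈ -0.014097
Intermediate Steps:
l(W, k) = 8/9 + k/9
G = 13160 (G = 4*(-47*(13 - 83)) = 4*(-47*(-70)) = 4*3290 = 13160)
P = 42650 (P = 25193 + 17457 = 42650)
(G/l(-1*(-51), -205) + s(93, -98)/(-31108))/P = (13160/(8/9 + (⅑)*(-205)) + 75/(-31108))/42650 = (13160/(8/9 - 205/9) + 75*(-1/31108))*(1/42650) = (13160/(-197/9) - 75/31108)*(1/42650) = (13160*(-9/197) - 75/31108)*(1/42650) = (-118440/197 - 75/31108)*(1/42650) = -3684446295/6128276*1/42650 = -736889259/52274194280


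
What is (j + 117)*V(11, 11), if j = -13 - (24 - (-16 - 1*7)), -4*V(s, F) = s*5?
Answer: -3135/4 ≈ -783.75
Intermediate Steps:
V(s, F) = -5*s/4 (V(s, F) = -s*5/4 = -5*s/4)
j = -60 (j = -13 - (24 - (-16 - 7)) = -13 - (24 - 1*(-23)) = -13 - (24 + 23) = -13 - 1*47 = -13 - 47 = -60)
(j + 117)*V(11, 11) = (-60 + 117)*(-5/4*11) = 57*(-55/4) = -3135/4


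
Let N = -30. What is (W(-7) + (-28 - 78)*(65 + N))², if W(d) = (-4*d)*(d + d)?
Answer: 16826404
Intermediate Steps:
W(d) = -8*d² (W(d) = (-4*d)*(2*d) = -8*d²)
(W(-7) + (-28 - 78)*(65 + N))² = (-8*(-7)² + (-28 - 78)*(65 - 30))² = (-8*49 - 106*35)² = (-392 - 3710)² = (-4102)² = 16826404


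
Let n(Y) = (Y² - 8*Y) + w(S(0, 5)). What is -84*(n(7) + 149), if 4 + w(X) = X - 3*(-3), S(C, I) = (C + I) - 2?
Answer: -12600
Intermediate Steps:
S(C, I) = -2 + C + I
w(X) = 5 + X (w(X) = -4 + (X - 3*(-3)) = -4 + (X + 9) = -4 + (9 + X) = 5 + X)
n(Y) = 8 + Y² - 8*Y (n(Y) = (Y² - 8*Y) + (5 + (-2 + 0 + 5)) = (Y² - 8*Y) + (5 + 3) = (Y² - 8*Y) + 8 = 8 + Y² - 8*Y)
-84*(n(7) + 149) = -84*((8 + 7² - 8*7) + 149) = -84*((8 + 49 - 56) + 149) = -84*(1 + 149) = -84*150 = -12600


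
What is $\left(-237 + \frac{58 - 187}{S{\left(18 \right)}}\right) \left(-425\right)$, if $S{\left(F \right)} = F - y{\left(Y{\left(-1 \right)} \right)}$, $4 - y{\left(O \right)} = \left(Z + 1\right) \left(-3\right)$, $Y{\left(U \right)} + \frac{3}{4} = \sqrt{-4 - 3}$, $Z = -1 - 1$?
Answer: $103950$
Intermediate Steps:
$Z = -2$
$Y{\left(U \right)} = - \frac{3}{4} + i \sqrt{7}$ ($Y{\left(U \right)} = - \frac{3}{4} + \sqrt{-4 - 3} = - \frac{3}{4} + \sqrt{-7} = - \frac{3}{4} + i \sqrt{7}$)
$y{\left(O \right)} = 1$ ($y{\left(O \right)} = 4 - \left(-2 + 1\right) \left(-3\right) = 4 - \left(-1\right) \left(-3\right) = 4 - 3 = 1$)
$S{\left(F \right)} = -1 + F$ ($S{\left(F \right)} = F - 1 = -1 + F$)
$\left(-237 + \frac{58 - 187}{S{\left(18 \right)}}\right) \left(-425\right) = \left(-237 + \frac{58 - 187}{-1 + 18}\right) \left(-425\right) = \left(-237 + \frac{58 - 187}{17}\right) \left(-425\right) = \left(-237 - \frac{129}{17}\right) \left(-425\right) = \left(- \frac{4158}{17}\right) \left(-425\right) = 103950$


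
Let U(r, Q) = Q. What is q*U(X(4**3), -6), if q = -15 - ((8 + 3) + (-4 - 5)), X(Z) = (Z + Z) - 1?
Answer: 102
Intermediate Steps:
X(Z) = -1 + 2*Z (X(Z) = 2*Z - 1 = -1 + 2*Z)
q = -17 (q = -15 - (11 - 9) = -15 - 1*2 = -15 - 2 = -17)
q*U(X(4**3), -6) = -17*(-6) = 102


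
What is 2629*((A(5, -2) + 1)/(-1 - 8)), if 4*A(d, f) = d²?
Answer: -76241/36 ≈ -2117.8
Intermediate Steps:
A(d, f) = d²/4
2629*((A(5, -2) + 1)/(-1 - 8)) = 2629*(((¼)*5² + 1)/(-1 - 8)) = 2629*(((¼)*25 + 1)/(-9)) = 2629*((25/4 + 1)*(-⅑)) = 2629*((29/4)*(-⅑)) = 2629*(-29/36) = -76241/36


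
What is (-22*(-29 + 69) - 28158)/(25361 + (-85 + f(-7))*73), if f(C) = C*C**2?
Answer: 29038/5883 ≈ 4.9359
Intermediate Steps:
f(C) = C**3
(-22*(-29 + 69) - 28158)/(25361 + (-85 + f(-7))*73) = (-22*(-29 + 69) - 28158)/(25361 + (-85 + (-7)**3)*73) = (-22*40 - 28158)/(25361 + (-85 - 343)*73) = (-880 - 28158)/(25361 - 428*73) = -29038/(25361 - 31244) = -29038/(-5883) = -29038*(-1/5883) = 29038/5883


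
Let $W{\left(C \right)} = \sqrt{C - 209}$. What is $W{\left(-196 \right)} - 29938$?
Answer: $-29938 + 9 i \sqrt{5} \approx -29938.0 + 20.125 i$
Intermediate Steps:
$W{\left(C \right)} = \sqrt{-209 + C}$
$W{\left(-196 \right)} - 29938 = \sqrt{-209 - 196} - 29938 = \sqrt{-405} - 29938 = 9 i \sqrt{5} - 29938 = -29938 + 9 i \sqrt{5}$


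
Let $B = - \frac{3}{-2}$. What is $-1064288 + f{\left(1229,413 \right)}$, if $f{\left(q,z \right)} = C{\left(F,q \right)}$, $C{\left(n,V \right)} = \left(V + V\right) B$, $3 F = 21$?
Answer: $-1060601$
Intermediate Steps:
$F = 7$ ($F = \frac{1}{3} \cdot 21 = 7$)
$B = \frac{3}{2}$ ($B = \left(-3\right) \left(- \frac{1}{2}\right) = \frac{3}{2} \approx 1.5$)
$C{\left(n,V \right)} = 3 V$ ($C{\left(n,V \right)} = \left(V + V\right) \frac{3}{2} = 2 V \frac{3}{2} = 3 V$)
$f{\left(q,z \right)} = 3 q$
$-1064288 + f{\left(1229,413 \right)} = -1064288 + 3 \cdot 1229 = -1064288 + 3687 = -1060601$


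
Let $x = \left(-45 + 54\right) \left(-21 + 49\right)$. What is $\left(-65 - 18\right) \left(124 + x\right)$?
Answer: $-31208$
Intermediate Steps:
$x = 252$ ($x = 9 \cdot 28 = 252$)
$\left(-65 - 18\right) \left(124 + x\right) = \left(-65 - 18\right) \left(124 + 252\right) = \left(-65 - 18\right) 376 = \left(-83\right) 376 = -31208$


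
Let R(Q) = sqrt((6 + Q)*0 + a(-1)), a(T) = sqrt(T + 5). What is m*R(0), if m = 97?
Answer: 97*sqrt(2) ≈ 137.18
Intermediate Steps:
a(T) = sqrt(5 + T)
R(Q) = sqrt(2) (R(Q) = sqrt((6 + Q)*0 + sqrt(5 - 1)) = sqrt(0 + sqrt(4)) = sqrt(0 + 2) = sqrt(2))
m*R(0) = 97*sqrt(2)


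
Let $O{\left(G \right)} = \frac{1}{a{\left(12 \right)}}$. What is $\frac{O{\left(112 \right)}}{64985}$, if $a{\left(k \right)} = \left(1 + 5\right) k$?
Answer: $\frac{1}{4678920} \approx 2.1372 \cdot 10^{-7}$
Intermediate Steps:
$a{\left(k \right)} = 6 k$
$O{\left(G \right)} = \frac{1}{72}$ ($O{\left(G \right)} = \frac{1}{6 \cdot 12} = \frac{1}{72}$)
$\frac{O{\left(112 \right)}}{64985} = \frac{1}{72 \cdot 64985} = \frac{1}{72} \cdot \frac{1}{64985} = \frac{1}{4678920}$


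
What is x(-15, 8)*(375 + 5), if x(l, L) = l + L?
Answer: -2660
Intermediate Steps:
x(l, L) = L + l
x(-15, 8)*(375 + 5) = (8 - 15)*(375 + 5) = -7*380 = -2660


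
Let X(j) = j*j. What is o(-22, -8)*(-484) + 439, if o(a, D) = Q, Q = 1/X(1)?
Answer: -45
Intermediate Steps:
X(j) = j²
Q = 1 (Q = 1/(1²) = 1/1 = 1)
o(a, D) = 1
o(-22, -8)*(-484) + 439 = 1*(-484) + 439 = -484 + 439 = -45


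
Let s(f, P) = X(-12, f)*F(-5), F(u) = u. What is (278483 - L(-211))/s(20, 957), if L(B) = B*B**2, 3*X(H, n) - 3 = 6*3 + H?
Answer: -3224138/5 ≈ -6.4483e+5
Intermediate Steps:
X(H, n) = 7 + H/3 (X(H, n) = 1 + (6*3 + H)/3 = 1 + (18 + H)/3 = 1 + (6 + H/3) = 7 + H/3)
L(B) = B**3
s(f, P) = -15 (s(f, P) = (7 + (1/3)*(-12))*(-5) = (7 - 4)*(-5) = 3*(-5) = -15)
(278483 - L(-211))/s(20, 957) = (278483 - 1*(-211)**3)/(-15) = (278483 - 1*(-9393931))*(-1/15) = (278483 + 9393931)*(-1/15) = 9672414*(-1/15) = -3224138/5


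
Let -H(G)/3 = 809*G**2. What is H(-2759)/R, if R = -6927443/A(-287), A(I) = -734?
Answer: -13560298110858/6927443 ≈ -1.9575e+6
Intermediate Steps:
R = 6927443/734 (R = -6927443/(-734) = -6927443*(-1/734) = 6927443/734 ≈ 9437.9)
H(G) = -2427*G**2
H(-2759)/R = (-2427*(-2759)**2)/(6927443/734) = -2427*7612081*(734/6927443) = -18474520587*734/6927443 = -13560298110858/6927443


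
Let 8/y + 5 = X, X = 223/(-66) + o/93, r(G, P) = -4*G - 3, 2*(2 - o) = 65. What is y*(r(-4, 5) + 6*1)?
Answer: -51832/2969 ≈ -17.458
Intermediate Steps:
o = -61/2 (o = 2 - ½*65 = 2 - 65/2 = -61/2 ≈ -30.500)
r(G, P) = -3 - 4*G
X = -1264/341 (X = 223/(-66) - 61/2/93 = 223*(-1/66) - 61/2*1/93 = -223/66 - 61/186 = -1264/341 ≈ -3.7067)
y = -2728/2969 (y = 8/(-5 - 1264/341) = 8/(-2969/341) = 8*(-341/2969) = -2728/2969 ≈ -0.91883)
y*(r(-4, 5) + 6*1) = -2728*((-3 - 4*(-4)) + 6*1)/2969 = -2728*((-3 + 16) + 6)/2969 = -2728*(13 + 6)/2969 = -2728/2969*19 = -51832/2969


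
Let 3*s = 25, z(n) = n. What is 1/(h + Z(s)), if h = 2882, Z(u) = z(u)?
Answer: 3/8671 ≈ 0.00034598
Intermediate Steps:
s = 25/3 (s = (⅓)*25 = 25/3 ≈ 8.3333)
Z(u) = u
1/(h + Z(s)) = 1/(2882 + 25/3) = 1/(8671/3) = 3/8671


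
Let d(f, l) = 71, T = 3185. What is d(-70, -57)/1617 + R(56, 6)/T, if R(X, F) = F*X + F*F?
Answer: 2413/15015 ≈ 0.16071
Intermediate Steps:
R(X, F) = F**2 + F*X (R(X, F) = F*X + F**2 = F**2 + F*X)
d(-70, -57)/1617 + R(56, 6)/T = 71/1617 + (6*(6 + 56))/3185 = 71*(1/1617) + (6*62)*(1/3185) = 71/1617 + 372*(1/3185) = 71/1617 + 372/3185 = 2413/15015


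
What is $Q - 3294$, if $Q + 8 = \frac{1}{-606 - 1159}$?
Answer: $- \frac{5828031}{1765} \approx -3302.0$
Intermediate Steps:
$Q = - \frac{14121}{1765}$ ($Q = -8 + \frac{1}{-606 - 1159} = -8 + \frac{1}{-1765} = -8 - \frac{1}{1765} = - \frac{14121}{1765} \approx -8.0006$)
$Q - 3294 = - \frac{14121}{1765} - 3294 = - \frac{5828031}{1765}$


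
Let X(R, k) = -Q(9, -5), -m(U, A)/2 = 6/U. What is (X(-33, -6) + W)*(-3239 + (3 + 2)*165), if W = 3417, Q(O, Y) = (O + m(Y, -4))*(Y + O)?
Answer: -40692798/5 ≈ -8.1386e+6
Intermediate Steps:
m(U, A) = -12/U
Q(O, Y) = (O + Y)*(O - 12/Y) (Q(O, Y) = (O - 12/Y)*(Y + O) = (O - 12/Y)*(O + Y) = (O + Y)*(O - 12/Y))
X(R, k) = -228/5 (X(R, k) = -(-12 + 9² + 9*(-5) - 12*9/(-5)) = -(-12 + 81 - 45 - 12*9*(-⅕)) = -(-12 + 81 - 45 + 108/5) = -1*228/5 = -228/5)
(X(-33, -6) + W)*(-3239 + (3 + 2)*165) = (-228/5 + 3417)*(-3239 + (3 + 2)*165) = 16857*(-3239 + 5*165)/5 = 16857*(-3239 + 825)/5 = (16857/5)*(-2414) = -40692798/5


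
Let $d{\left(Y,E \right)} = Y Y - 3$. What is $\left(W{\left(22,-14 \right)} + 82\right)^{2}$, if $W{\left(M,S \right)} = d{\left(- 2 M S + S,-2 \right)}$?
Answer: $131393925289$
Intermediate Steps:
$d{\left(Y,E \right)} = -3 + Y^{2}$ ($d{\left(Y,E \right)} = Y^{2} - 3 = -3 + Y^{2}$)
$W{\left(M,S \right)} = -3 + \left(S - 2 M S\right)^{2}$ ($W{\left(M,S \right)} = -3 + \left(- 2 M S + S\right)^{2} = -3 + \left(S - 2 M S\right)^{2}$)
$\left(W{\left(22,-14 \right)} + 82\right)^{2} = \left(\left(-3 + \left(-14\right)^{2} \left(-1 + 2 \cdot 22\right)^{2}\right) + 82\right)^{2} = \left(\left(-3 + 196 \left(-1 + 44\right)^{2}\right) + 82\right)^{2} = \left(\left(-3 + 196 \cdot 43^{2}\right) + 82\right)^{2} = \left(\left(-3 + 196 \cdot 1849\right) + 82\right)^{2} = \left(\left(-3 + 362404\right) + 82\right)^{2} = \left(362401 + 82\right)^{2} = 362483^{2} = 131393925289$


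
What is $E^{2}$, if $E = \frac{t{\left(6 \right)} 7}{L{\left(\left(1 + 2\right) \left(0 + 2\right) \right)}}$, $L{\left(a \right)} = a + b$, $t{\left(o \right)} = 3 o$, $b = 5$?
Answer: $\frac{15876}{121} \approx 131.21$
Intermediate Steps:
$L{\left(a \right)} = 5 + a$ ($L{\left(a \right)} = a + 5 = 5 + a$)
$E = \frac{126}{11}$ ($E = \frac{3 \cdot 6 \cdot 7}{5 + \left(1 + 2\right) \left(0 + 2\right)} = \frac{18 \cdot 7}{5 + 3 \cdot 2} = \frac{126}{5 + 6} = \frac{126}{11} \approx 11.455$)
$E^{2} = \left(\frac{126}{11}\right)^{2} = \frac{15876}{121}$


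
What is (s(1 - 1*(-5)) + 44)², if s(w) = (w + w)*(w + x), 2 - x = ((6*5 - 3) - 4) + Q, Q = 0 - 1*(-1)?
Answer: 21904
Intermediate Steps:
Q = 1 (Q = 0 + 1 = 1)
x = -22 (x = 2 - (((6*5 - 3) - 4) + 1) = 2 - (((30 - 3) - 4) + 1) = 2 - ((27 - 4) + 1) = 2 - (23 + 1) = 2 - 1*24 = 2 - 24 = -22)
s(w) = 2*w*(-22 + w) (s(w) = (w + w)*(w - 22) = (2*w)*(-22 + w) = 2*w*(-22 + w))
(s(1 - 1*(-5)) + 44)² = (2*(1 - 1*(-5))*(-22 + (1 - 1*(-5))) + 44)² = (2*(1 + 5)*(-22 + (1 + 5)) + 44)² = (2*6*(-22 + 6) + 44)² = (2*6*(-16) + 44)² = (-192 + 44)² = (-148)² = 21904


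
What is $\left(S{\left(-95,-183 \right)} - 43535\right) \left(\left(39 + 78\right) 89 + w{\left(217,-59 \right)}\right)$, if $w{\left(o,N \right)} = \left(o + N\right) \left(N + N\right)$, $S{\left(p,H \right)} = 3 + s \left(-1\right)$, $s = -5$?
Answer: $358270737$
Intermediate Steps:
$S{\left(p,H \right)} = 8$ ($S{\left(p,H \right)} = 3 - -5 = 3 + 5 = 8$)
$w{\left(o,N \right)} = 2 N \left(N + o\right)$ ($w{\left(o,N \right)} = \left(N + o\right) 2 N = 2 N \left(N + o\right)$)
$\left(S{\left(-95,-183 \right)} - 43535\right) \left(\left(39 + 78\right) 89 + w{\left(217,-59 \right)}\right) = \left(8 - 43535\right) \left(\left(39 + 78\right) 89 + 2 \left(-59\right) \left(-59 + 217\right)\right) = - 43527 \left(117 \cdot 89 + 2 \left(-59\right) 158\right) = - 43527 \left(10413 - 18644\right) = \left(-43527\right) \left(-8231\right) = 358270737$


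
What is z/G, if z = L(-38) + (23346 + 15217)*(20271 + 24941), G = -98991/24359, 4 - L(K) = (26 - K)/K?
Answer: -806933209105048/1880829 ≈ -4.2903e+8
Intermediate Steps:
L(K) = 4 - (26 - K)/K
G = -98991/24359 (G = -98991*1/24359 = -98991/24359 ≈ -4.0638)
z = 33126696872/19 (z = (5 - 26/(-38)) + (23346 + 15217)*(20271 + 24941) = (5 - 26*(-1/38)) + 38563*45212 = (5 + 13/19) + 1743510356 = 108/19 + 1743510356 = 33126696872/19 ≈ 1.7435e+9)
z/G = 33126696872/(19*(-98991/24359)) = (33126696872/19)*(-24359/98991) = -806933209105048/1880829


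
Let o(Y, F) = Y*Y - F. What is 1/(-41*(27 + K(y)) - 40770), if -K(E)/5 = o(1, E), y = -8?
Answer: -1/40032 ≈ -2.4980e-5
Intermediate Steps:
o(Y, F) = Y² - F
K(E) = -5 + 5*E (K(E) = -5*(1² - E) = -5*(1 - E) = -5 + 5*E)
1/(-41*(27 + K(y)) - 40770) = 1/(-41*(27 + (-5 + 5*(-8))) - 40770) = 1/(-41*(27 + (-5 - 40)) - 40770) = 1/(-41*(27 - 45) - 40770) = 1/(-41*(-18) - 40770) = 1/(738 - 40770) = 1/(-40032) = -1/40032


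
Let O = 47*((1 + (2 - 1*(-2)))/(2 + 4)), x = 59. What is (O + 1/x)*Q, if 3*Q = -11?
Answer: -152581/1062 ≈ -143.67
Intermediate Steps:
Q = -11/3 (Q = (⅓)*(-11) = -11/3 ≈ -3.6667)
O = 235/6 (O = 47*((1 + (2 + 2))/6) = 47*((1 + 4)*(⅙)) = 47*(5*(⅙)) = 47*(⅚) = 235/6 ≈ 39.167)
(O + 1/x)*Q = (235/6 + 1/59)*(-11/3) = (13871/354)*(-11/3) = -152581/1062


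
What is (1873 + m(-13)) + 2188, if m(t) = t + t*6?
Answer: 3970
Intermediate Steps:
m(t) = 7*t (m(t) = t + 6*t = 7*t)
(1873 + m(-13)) + 2188 = (1873 + 7*(-13)) + 2188 = (1873 - 91) + 2188 = 1782 + 2188 = 3970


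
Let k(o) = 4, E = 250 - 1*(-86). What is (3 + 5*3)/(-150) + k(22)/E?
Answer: -227/2100 ≈ -0.10810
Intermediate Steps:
E = 336 (E = 250 + 86 = 336)
(3 + 5*3)/(-150) + k(22)/E = (3 + 5*3)/(-150) + 4/336 = (3 + 15)*(-1/150) + 4*(1/336) = 18*(-1/150) + 1/84 = -3/25 + 1/84 = -227/2100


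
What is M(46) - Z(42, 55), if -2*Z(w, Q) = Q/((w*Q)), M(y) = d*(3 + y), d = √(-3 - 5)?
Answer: 1/84 + 98*I*√2 ≈ 0.011905 + 138.59*I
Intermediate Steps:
d = 2*I*√2 (d = √(-8) = 2*I*√2 ≈ 2.8284*I)
M(y) = 2*I*√2*(3 + y) (M(y) = (2*I*√2)*(3 + y) = 2*I*√2*(3 + y))
Z(w, Q) = -1/(2*w) (Z(w, Q) = -Q/(2*(w*Q)) = -Q/(2*(Q*w)) = -Q*1/(Q*w)/2 = -1/(2*w))
M(46) - Z(42, 55) = 2*I*√2*(3 + 46) - (-1)/(2*42) = 2*I*√2*49 - (-1)/(2*42) = 98*I*√2 - 1*(-1/84) = 98*I*√2 + 1/84 = 1/84 + 98*I*√2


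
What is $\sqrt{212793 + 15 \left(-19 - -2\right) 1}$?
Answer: $\sqrt{212538} \approx 461.02$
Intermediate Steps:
$\sqrt{212793 + 15 \left(-19 - -2\right) 1} = \sqrt{212793 + 15 \left(-19 + 2\right) 1} = \sqrt{212793 + 15 \left(-17\right) 1} = \sqrt{212793 - 255} = \sqrt{212538}$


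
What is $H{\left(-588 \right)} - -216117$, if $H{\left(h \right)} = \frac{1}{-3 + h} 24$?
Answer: $\frac{42575041}{197} \approx 2.1612 \cdot 10^{5}$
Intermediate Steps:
$H{\left(h \right)} = \frac{24}{-3 + h}$
$H{\left(-588 \right)} - -216117 = \frac{24}{-3 - 588} - -216117 = \frac{24}{-591} + 216117 = 24 \left(- \frac{1}{591}\right) + 216117 = - \frac{8}{197} + 216117 = \frac{42575041}{197}$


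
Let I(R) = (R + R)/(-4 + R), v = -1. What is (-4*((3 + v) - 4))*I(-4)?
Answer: 8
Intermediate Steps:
I(R) = 2*R/(-4 + R) (I(R) = (2*R)/(-4 + R) = 2*R/(-4 + R))
(-4*((3 + v) - 4))*I(-4) = (-4*((3 - 1) - 4))*(2*(-4)/(-4 - 4)) = (-4*(2 - 4))*(2*(-4)/(-8)) = (-4*(-2))*(2*(-4)*(-⅛)) = 8*1 = 8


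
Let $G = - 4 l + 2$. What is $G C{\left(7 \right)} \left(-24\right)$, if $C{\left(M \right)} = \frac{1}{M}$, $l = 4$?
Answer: $48$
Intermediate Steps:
$G = -14$ ($G = \left(-4\right) 4 + 2 = -16 + 2 = -14$)
$G C{\left(7 \right)} \left(-24\right) = - \frac{14}{7} \left(-24\right) = \left(-14\right) \frac{1}{7} \left(-24\right) = \left(-2\right) \left(-24\right) = 48$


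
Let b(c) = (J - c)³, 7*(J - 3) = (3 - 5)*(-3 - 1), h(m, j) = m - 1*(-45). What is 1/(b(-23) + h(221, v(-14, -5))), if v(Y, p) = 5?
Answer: 343/6950238 ≈ 4.9351e-5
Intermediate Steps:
h(m, j) = 45 + m (h(m, j) = m + 45 = 45 + m)
J = 29/7 (J = 3 + ((3 - 5)*(-3 - 1))/7 = 3 + (-2*(-4))/7 = 3 + (⅐)*8 = 3 + 8/7 = 29/7 ≈ 4.1429)
b(c) = (29/7 - c)³
1/(b(-23) + h(221, v(-14, -5))) = 1/(-(-29 + 7*(-23))³/343 + (45 + 221)) = 1/(-(-29 - 161)³/343 + 266) = 1/(-1/343*(-190)³ + 266) = 1/(-1/343*(-6859000) + 266) = 1/(6859000/343 + 266) = 1/(6950238/343) = 343/6950238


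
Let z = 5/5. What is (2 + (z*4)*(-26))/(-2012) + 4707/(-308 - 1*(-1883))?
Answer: 535063/176050 ≈ 3.0393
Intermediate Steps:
z = 1 (z = 5*(1/5) = 1)
(2 + (z*4)*(-26))/(-2012) + 4707/(-308 - 1*(-1883)) = (2 + (1*4)*(-26))/(-2012) + 4707/(-308 - 1*(-1883)) = (2 + 4*(-26))*(-1/2012) + 4707/(-308 + 1883) = (2 - 104)*(-1/2012) + 4707/1575 = -102*(-1/2012) + 4707*(1/1575) = 51/1006 + 523/175 = 535063/176050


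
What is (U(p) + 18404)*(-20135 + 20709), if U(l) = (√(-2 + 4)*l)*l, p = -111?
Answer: 10563896 + 7072254*√2 ≈ 2.0566e+7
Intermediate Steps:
U(l) = √2*l² (U(l) = (√2*l)*l = (l*√2)*l = √2*l²)
(U(p) + 18404)*(-20135 + 20709) = (√2*(-111)² + 18404)*(-20135 + 20709) = (√2*12321 + 18404)*574 = (12321*√2 + 18404)*574 = (18404 + 12321*√2)*574 = 10563896 + 7072254*√2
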